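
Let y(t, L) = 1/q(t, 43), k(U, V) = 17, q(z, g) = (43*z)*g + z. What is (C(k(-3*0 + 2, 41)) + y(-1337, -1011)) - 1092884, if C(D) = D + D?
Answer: -2703109832501/2473450 ≈ -1.0929e+6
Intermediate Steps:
q(z, g) = z + 43*g*z (q(z, g) = 43*g*z + z = z + 43*g*z)
C(D) = 2*D
y(t, L) = 1/(1850*t) (y(t, L) = 1/(t*(1 + 43*43)) = 1/(t*(1 + 1849)) = 1/(t*1850) = 1/(1850*t))
(C(k(-3*0 + 2, 41)) + y(-1337, -1011)) - 1092884 = (2*17 + (1/1850)/(-1337)) - 1092884 = (34 + (1/1850)*(-1/1337)) - 1092884 = (34 - 1/2473450) - 1092884 = 84097299/2473450 - 1092884 = -2703109832501/2473450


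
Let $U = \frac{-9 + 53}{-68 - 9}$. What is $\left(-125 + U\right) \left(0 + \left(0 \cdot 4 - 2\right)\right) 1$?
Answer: $\frac{1758}{7} \approx 251.14$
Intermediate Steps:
$U = - \frac{4}{7}$ ($U = \frac{44}{-77} = 44 \left(- \frac{1}{77}\right) = - \frac{4}{7} \approx -0.57143$)
$\left(-125 + U\right) \left(0 + \left(0 \cdot 4 - 2\right)\right) 1 = \left(-125 - \frac{4}{7}\right) \left(0 + \left(0 \cdot 4 - 2\right)\right) 1 = - \frac{879 \left(0 + \left(0 - 2\right)\right) 1}{7} = - \frac{879 \left(0 - 2\right) 1}{7} = - \frac{879 \left(\left(-2\right) 1\right)}{7} = \left(- \frac{879}{7}\right) \left(-2\right) = \frac{1758}{7}$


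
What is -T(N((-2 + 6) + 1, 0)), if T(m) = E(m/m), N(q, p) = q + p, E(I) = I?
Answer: -1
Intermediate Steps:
N(q, p) = p + q
T(m) = 1 (T(m) = m/m = 1)
-T(N((-2 + 6) + 1, 0)) = -1*1 = -1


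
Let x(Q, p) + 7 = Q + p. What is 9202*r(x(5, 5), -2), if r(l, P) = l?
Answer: 27606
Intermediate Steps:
x(Q, p) = -7 + Q + p (x(Q, p) = -7 + (Q + p) = -7 + Q + p)
9202*r(x(5, 5), -2) = 9202*(-7 + 5 + 5) = 9202*3 = 27606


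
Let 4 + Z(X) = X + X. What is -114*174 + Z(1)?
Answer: -19838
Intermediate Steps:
Z(X) = -4 + 2*X (Z(X) = -4 + (X + X) = -4 + 2*X)
-114*174 + Z(1) = -114*174 + (-4 + 2*1) = -19836 + (-4 + 2) = -19836 - 2 = -19838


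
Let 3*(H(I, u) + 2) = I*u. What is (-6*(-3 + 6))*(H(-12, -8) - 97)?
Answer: 1206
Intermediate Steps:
H(I, u) = -2 + I*u/3 (H(I, u) = -2 + (I*u)/3 = -2 + I*u/3)
(-6*(-3 + 6))*(H(-12, -8) - 97) = (-6*(-3 + 6))*((-2 + (⅓)*(-12)*(-8)) - 97) = (-6*3)*((-2 + 32) - 97) = -18*(30 - 97) = -18*(-67) = 1206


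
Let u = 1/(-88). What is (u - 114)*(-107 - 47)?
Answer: 70231/4 ≈ 17558.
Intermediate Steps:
u = -1/88 ≈ -0.011364
(u - 114)*(-107 - 47) = (-1/88 - 114)*(-107 - 47) = -10033/88*(-154) = 70231/4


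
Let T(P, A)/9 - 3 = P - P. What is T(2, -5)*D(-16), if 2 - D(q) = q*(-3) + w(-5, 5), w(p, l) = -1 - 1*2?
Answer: -1161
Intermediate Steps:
w(p, l) = -3 (w(p, l) = -1 - 2 = -3)
D(q) = 5 + 3*q (D(q) = 2 - (q*(-3) - 3) = 2 - (-3*q - 3) = 2 - (-3 - 3*q) = 2 + (3 + 3*q) = 5 + 3*q)
T(P, A) = 27 (T(P, A) = 27 + 9*(P - P) = 27 + 9*0 = 27 + 0 = 27)
T(2, -5)*D(-16) = 27*(5 + 3*(-16)) = 27*(5 - 48) = 27*(-43) = -1161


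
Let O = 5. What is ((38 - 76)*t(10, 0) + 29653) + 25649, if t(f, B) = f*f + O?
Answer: 51312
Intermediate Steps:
t(f, B) = 5 + f² (t(f, B) = f*f + 5 = f² + 5 = 5 + f²)
((38 - 76)*t(10, 0) + 29653) + 25649 = ((38 - 76)*(5 + 10²) + 29653) + 25649 = (-38*(5 + 100) + 29653) + 25649 = (-38*105 + 29653) + 25649 = (-3990 + 29653) + 25649 = 25663 + 25649 = 51312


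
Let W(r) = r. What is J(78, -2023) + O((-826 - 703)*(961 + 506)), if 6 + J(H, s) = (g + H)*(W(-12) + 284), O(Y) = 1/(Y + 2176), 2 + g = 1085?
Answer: 707634426461/2240867 ≈ 3.1579e+5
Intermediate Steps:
g = 1083 (g = -2 + 1085 = 1083)
O(Y) = 1/(2176 + Y)
J(H, s) = 294570 + 272*H (J(H, s) = -6 + (1083 + H)*(-12 + 284) = -6 + (1083 + H)*272 = -6 + (294576 + 272*H) = 294570 + 272*H)
J(78, -2023) + O((-826 - 703)*(961 + 506)) = (294570 + 272*78) + 1/(2176 + (-826 - 703)*(961 + 506)) = (294570 + 21216) + 1/(2176 - 1529*1467) = 315786 + 1/(2176 - 2243043) = 315786 + 1/(-2240867) = 315786 - 1/2240867 = 707634426461/2240867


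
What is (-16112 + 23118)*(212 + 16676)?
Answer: 118317328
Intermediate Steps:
(-16112 + 23118)*(212 + 16676) = 7006*16888 = 118317328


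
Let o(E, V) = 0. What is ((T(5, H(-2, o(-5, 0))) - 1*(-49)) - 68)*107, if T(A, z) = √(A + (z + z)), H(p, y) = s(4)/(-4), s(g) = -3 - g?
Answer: -2033 + 107*√34/2 ≈ -1721.0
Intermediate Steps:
H(p, y) = 7/4 (H(p, y) = (-3 - 1*4)/(-4) = (-3 - 4)*(-¼) = -7*(-¼) = 7/4)
T(A, z) = √(A + 2*z)
((T(5, H(-2, o(-5, 0))) - 1*(-49)) - 68)*107 = ((√(5 + 2*(7/4)) - 1*(-49)) - 68)*107 = ((√(5 + 7/2) + 49) - 68)*107 = ((√(17/2) + 49) - 68)*107 = ((√34/2 + 49) - 68)*107 = ((49 + √34/2) - 68)*107 = (-19 + √34/2)*107 = -2033 + 107*√34/2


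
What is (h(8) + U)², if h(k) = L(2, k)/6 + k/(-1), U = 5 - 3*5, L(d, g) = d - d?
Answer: 324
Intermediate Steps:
L(d, g) = 0
U = -10 (U = 5 - 15 = -10)
h(k) = -k (h(k) = 0/6 + k/(-1) = 0*(⅙) + k*(-1) = 0 - k = -k)
(h(8) + U)² = (-1*8 - 10)² = (-8 - 10)² = (-18)² = 324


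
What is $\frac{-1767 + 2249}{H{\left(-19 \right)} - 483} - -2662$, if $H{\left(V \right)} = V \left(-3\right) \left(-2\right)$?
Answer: $\frac{1588732}{597} \approx 2661.2$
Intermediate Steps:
$H{\left(V \right)} = 6 V$ ($H{\left(V \right)} = - 3 V \left(-2\right) = 6 V$)
$\frac{-1767 + 2249}{H{\left(-19 \right)} - 483} - -2662 = \frac{-1767 + 2249}{6 \left(-19\right) - 483} - -2662 = \frac{482}{-114 - 483} + 2662 = \frac{482}{-597} + 2662 = 482 \left(- \frac{1}{597}\right) + 2662 = - \frac{482}{597} + 2662 = \frac{1588732}{597}$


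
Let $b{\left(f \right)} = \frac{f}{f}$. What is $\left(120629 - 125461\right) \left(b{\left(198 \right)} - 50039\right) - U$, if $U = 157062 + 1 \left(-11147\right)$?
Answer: $241637701$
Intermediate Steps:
$U = 145915$ ($U = 157062 - 11147 = 145915$)
$b{\left(f \right)} = 1$
$\left(120629 - 125461\right) \left(b{\left(198 \right)} - 50039\right) - U = \left(120629 - 125461\right) \left(1 - 50039\right) - 145915 = \left(-4832\right) \left(-50038\right) - 145915 = 241783616 - 145915 = 241637701$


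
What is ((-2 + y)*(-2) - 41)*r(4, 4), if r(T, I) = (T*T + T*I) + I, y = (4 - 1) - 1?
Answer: -1476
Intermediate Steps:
y = 2 (y = 3 - 1 = 2)
r(T, I) = I + T² + I*T (r(T, I) = (T² + I*T) + I = I + T² + I*T)
((-2 + y)*(-2) - 41)*r(4, 4) = ((-2 + 2)*(-2) - 41)*(4 + 4² + 4*4) = (0*(-2) - 41)*(4 + 16 + 16) = (0 - 41)*36 = -41*36 = -1476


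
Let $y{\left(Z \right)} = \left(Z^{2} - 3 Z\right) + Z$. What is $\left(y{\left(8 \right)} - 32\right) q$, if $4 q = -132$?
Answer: $-528$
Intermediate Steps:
$q = -33$ ($q = \frac{1}{4} \left(-132\right) = -33$)
$y{\left(Z \right)} = Z^{2} - 2 Z$
$\left(y{\left(8 \right)} - 32\right) q = \left(8 \left(-2 + 8\right) - 32\right) \left(-33\right) = \left(8 \cdot 6 - 32\right) \left(-33\right) = \left(48 - 32\right) \left(-33\right) = 16 \left(-33\right) = -528$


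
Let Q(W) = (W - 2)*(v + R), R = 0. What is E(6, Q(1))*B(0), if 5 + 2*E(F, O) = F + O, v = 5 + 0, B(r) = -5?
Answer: 10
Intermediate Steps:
v = 5
Q(W) = -10 + 5*W (Q(W) = (W - 2)*(5 + 0) = (-2 + W)*5 = -10 + 5*W)
E(F, O) = -5/2 + F/2 + O/2 (E(F, O) = -5/2 + (F + O)/2 = -5/2 + (F/2 + O/2) = -5/2 + F/2 + O/2)
E(6, Q(1))*B(0) = (-5/2 + (1/2)*6 + (-10 + 5*1)/2)*(-5) = (-5/2 + 3 + (-10 + 5)/2)*(-5) = (-5/2 + 3 + (1/2)*(-5))*(-5) = (-5/2 + 3 - 5/2)*(-5) = -2*(-5) = 10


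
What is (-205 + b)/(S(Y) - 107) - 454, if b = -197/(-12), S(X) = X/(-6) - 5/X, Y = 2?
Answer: -596109/1318 ≈ -452.28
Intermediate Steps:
S(X) = -5/X - X/6 (S(X) = X*(-⅙) - 5/X = -X/6 - 5/X = -5/X - X/6)
b = 197/12 (b = -197*(-1/12) = 197/12 ≈ 16.417)
(-205 + b)/(S(Y) - 107) - 454 = (-205 + 197/12)/((-5/2 - ⅙*2) - 107) - 454 = -2263/12/((-5*½ - ⅓) - 107) - 454 = -2263/12/((-5/2 - ⅓) - 107) - 454 = -2263/12/(-17/6 - 107) - 454 = -2263/12/(-659/6) - 454 = -6/659*(-2263/12) - 454 = 2263/1318 - 454 = -596109/1318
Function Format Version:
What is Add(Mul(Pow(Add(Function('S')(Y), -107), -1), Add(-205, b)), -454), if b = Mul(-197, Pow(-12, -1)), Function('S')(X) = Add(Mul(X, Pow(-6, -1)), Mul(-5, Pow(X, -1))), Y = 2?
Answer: Rational(-596109, 1318) ≈ -452.28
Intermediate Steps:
Function('S')(X) = Add(Mul(-5, Pow(X, -1)), Mul(Rational(-1, 6), X)) (Function('S')(X) = Add(Mul(X, Rational(-1, 6)), Mul(-5, Pow(X, -1))) = Add(Mul(Rational(-1, 6), X), Mul(-5, Pow(X, -1))) = Add(Mul(-5, Pow(X, -1)), Mul(Rational(-1, 6), X)))
b = Rational(197, 12) (b = Mul(-197, Rational(-1, 12)) = Rational(197, 12) ≈ 16.417)
Add(Mul(Pow(Add(Function('S')(Y), -107), -1), Add(-205, b)), -454) = Add(Mul(Pow(Add(Add(Mul(-5, Pow(2, -1)), Mul(Rational(-1, 6), 2)), -107), -1), Add(-205, Rational(197, 12))), -454) = Add(Mul(Pow(Add(Add(Mul(-5, Rational(1, 2)), Rational(-1, 3)), -107), -1), Rational(-2263, 12)), -454) = Add(Mul(Pow(Add(Add(Rational(-5, 2), Rational(-1, 3)), -107), -1), Rational(-2263, 12)), -454) = Add(Mul(Pow(Add(Rational(-17, 6), -107), -1), Rational(-2263, 12)), -454) = Add(Mul(Pow(Rational(-659, 6), -1), Rational(-2263, 12)), -454) = Add(Mul(Rational(-6, 659), Rational(-2263, 12)), -454) = Add(Rational(2263, 1318), -454) = Rational(-596109, 1318)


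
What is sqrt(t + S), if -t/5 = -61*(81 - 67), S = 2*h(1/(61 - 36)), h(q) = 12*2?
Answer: sqrt(4318) ≈ 65.711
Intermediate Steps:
h(q) = 24
S = 48 (S = 2*24 = 48)
t = 4270 (t = -(-305)*(81 - 67) = -(-305)*14 = -5*(-854) = 4270)
sqrt(t + S) = sqrt(4270 + 48) = sqrt(4318)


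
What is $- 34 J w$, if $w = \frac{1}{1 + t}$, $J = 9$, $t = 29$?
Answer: $- \frac{51}{5} \approx -10.2$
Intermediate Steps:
$w = \frac{1}{30}$ ($w = \frac{1}{1 + 29} = \frac{1}{30} \approx 0.033333$)
$- 34 J w = \left(-34\right) 9 \cdot \frac{1}{30} = \left(-306\right) \frac{1}{30} = - \frac{51}{5}$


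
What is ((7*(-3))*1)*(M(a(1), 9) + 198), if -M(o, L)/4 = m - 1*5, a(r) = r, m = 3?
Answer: -4326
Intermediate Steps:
M(o, L) = 8 (M(o, L) = -4*(3 - 1*5) = -4*(3 - 5) = -4*(-2) = 8)
((7*(-3))*1)*(M(a(1), 9) + 198) = ((7*(-3))*1)*(8 + 198) = -21*1*206 = -21*206 = -4326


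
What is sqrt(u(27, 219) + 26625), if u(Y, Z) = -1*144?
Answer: sqrt(26481) ≈ 162.73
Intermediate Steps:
u(Y, Z) = -144
sqrt(u(27, 219) + 26625) = sqrt(-144 + 26625) = sqrt(26481)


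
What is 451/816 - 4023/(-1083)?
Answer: 1257067/294576 ≈ 4.2674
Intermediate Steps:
451/816 - 4023/(-1083) = 451*(1/816) - 4023*(-1/1083) = 451/816 + 1341/361 = 1257067/294576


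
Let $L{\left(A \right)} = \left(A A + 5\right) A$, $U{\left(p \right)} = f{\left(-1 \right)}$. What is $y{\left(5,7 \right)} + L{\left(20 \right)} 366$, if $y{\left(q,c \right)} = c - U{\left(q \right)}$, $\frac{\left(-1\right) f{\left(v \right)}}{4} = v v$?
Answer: $2964611$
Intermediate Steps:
$f{\left(v \right)} = - 4 v^{2}$ ($f{\left(v \right)} = - 4 v v = - 4 v^{2}$)
$U{\left(p \right)} = -4$ ($U{\left(p \right)} = - 4 \left(-1\right)^{2} = \left(-4\right) 1 = -4$)
$L{\left(A \right)} = A \left(5 + A^{2}\right)$ ($L{\left(A \right)} = \left(A^{2} + 5\right) A = \left(5 + A^{2}\right) A = A \left(5 + A^{2}\right)$)
$y{\left(q,c \right)} = 4 + c$ ($y{\left(q,c \right)} = c - -4 = c + 4 = 4 + c$)
$y{\left(5,7 \right)} + L{\left(20 \right)} 366 = \left(4 + 7\right) + 20 \left(5 + 20^{2}\right) 366 = 11 + 20 \left(5 + 400\right) 366 = 11 + 20 \cdot 405 \cdot 366 = 11 + 8100 \cdot 366 = 11 + 2964600 = 2964611$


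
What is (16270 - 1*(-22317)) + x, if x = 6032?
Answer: 44619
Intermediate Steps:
(16270 - 1*(-22317)) + x = (16270 - 1*(-22317)) + 6032 = (16270 + 22317) + 6032 = 38587 + 6032 = 44619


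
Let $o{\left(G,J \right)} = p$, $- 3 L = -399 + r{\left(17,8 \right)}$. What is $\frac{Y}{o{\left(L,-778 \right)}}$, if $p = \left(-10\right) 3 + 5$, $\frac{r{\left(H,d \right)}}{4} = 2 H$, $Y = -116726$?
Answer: $\frac{116726}{25} \approx 4669.0$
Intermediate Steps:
$r{\left(H,d \right)} = 8 H$ ($r{\left(H,d \right)} = 4 \cdot 2 H = 8 H$)
$L = \frac{263}{3}$ ($L = - \frac{-399 + 8 \cdot 17}{3} = - \frac{-399 + 136}{3} = \left(- \frac{1}{3}\right) \left(-263\right) = \frac{263}{3} \approx 87.667$)
$p = -25$ ($p = -30 + 5 = -25$)
$o{\left(G,J \right)} = -25$
$\frac{Y}{o{\left(L,-778 \right)}} = - \frac{116726}{-25} = \left(-116726\right) \left(- \frac{1}{25}\right) = \frac{116726}{25}$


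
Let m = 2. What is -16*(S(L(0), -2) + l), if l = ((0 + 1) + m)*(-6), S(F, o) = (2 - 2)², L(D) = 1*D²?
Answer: 288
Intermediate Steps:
L(D) = D²
S(F, o) = 0 (S(F, o) = 0² = 0)
l = -18 (l = ((0 + 1) + 2)*(-6) = (1 + 2)*(-6) = 3*(-6) = -18)
-16*(S(L(0), -2) + l) = -16*(0 - 18) = -16*(-18) = 288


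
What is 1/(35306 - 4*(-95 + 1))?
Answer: 1/35682 ≈ 2.8025e-5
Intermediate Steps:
1/(35306 - 4*(-95 + 1)) = 1/(35306 - 4*(-94)) = 1/(35306 + 376) = 1/35682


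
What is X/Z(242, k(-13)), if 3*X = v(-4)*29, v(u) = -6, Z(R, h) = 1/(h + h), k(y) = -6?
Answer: 696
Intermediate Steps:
Z(R, h) = 1/(2*h)
X = -58 (X = (-6*29)/3 = (1/3)*(-174) = -58)
X/Z(242, k(-13)) = -58/((1/2)/(-6)) = -58/((1/2)*(-1/6)) = -58/(-1/12) = -58*(-12) = 696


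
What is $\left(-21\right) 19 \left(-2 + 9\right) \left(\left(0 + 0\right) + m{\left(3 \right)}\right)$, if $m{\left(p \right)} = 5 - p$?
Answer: $-5586$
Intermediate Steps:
$\left(-21\right) 19 \left(-2 + 9\right) \left(\left(0 + 0\right) + m{\left(3 \right)}\right) = \left(-21\right) 19 \left(-2 + 9\right) \left(\left(0 + 0\right) + \left(5 - 3\right)\right) = - 399 \cdot 7 \left(0 + \left(5 - 3\right)\right) = - 399 \cdot 7 \left(0 + 2\right) = - 399 \cdot 7 \cdot 2 = \left(-399\right) 14 = -5586$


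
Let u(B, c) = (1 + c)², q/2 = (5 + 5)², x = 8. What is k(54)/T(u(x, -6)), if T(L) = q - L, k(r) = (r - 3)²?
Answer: 2601/175 ≈ 14.863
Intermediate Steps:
q = 200 (q = 2*(5 + 5)² = 2*10² = 2*100 = 200)
k(r) = (-3 + r)²
T(L) = 200 - L
k(54)/T(u(x, -6)) = (-3 + 54)²/(200 - (1 - 6)²) = 51²/(200 - 1*(-5)²) = 2601/(200 - 1*25) = 2601/(200 - 25) = 2601/175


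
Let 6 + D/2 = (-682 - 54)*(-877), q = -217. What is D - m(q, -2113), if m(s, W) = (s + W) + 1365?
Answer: 1291897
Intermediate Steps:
D = 1290932 (D = -12 + 2*((-682 - 54)*(-877)) = -12 + 2*(-736*(-877)) = -12 + 2*645472 = -12 + 1290944 = 1290932)
m(s, W) = 1365 + W + s (m(s, W) = (W + s) + 1365 = 1365 + W + s)
D - m(q, -2113) = 1290932 - (1365 - 2113 - 217) = 1290932 - 1*(-965) = 1290932 + 965 = 1291897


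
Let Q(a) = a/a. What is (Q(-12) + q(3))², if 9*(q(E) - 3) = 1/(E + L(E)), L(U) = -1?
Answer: 5329/324 ≈ 16.448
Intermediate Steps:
Q(a) = 1
q(E) = 3 + 1/(9*(-1 + E)) (q(E) = 3 + 1/(9*(E - 1)) = 3 + 1/(9*(-1 + E)))
(Q(-12) + q(3))² = (1 + (-26 + 27*3)/(9*(-1 + 3)))² = (1 + (⅑)*(-26 + 81)/2)² = (1 + (⅑)*(½)*55)² = (1 + 55/18)² = (73/18)² = 5329/324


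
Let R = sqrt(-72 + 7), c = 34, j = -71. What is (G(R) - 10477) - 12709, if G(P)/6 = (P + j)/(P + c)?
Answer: 10*(-2318*sqrt(65) + 78875*I)/(sqrt(65) - 34*I) ≈ -23198.0 + 4.1599*I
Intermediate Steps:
R = I*sqrt(65) (R = sqrt(-65) = I*sqrt(65) ≈ 8.0623*I)
G(P) = 6*(-71 + P)/(34 + P) (G(P) = 6*((P - 71)/(P + 34)) = 6*((-71 + P)/(34 + P)) = 6*(-71 + P)/(34 + P))
(G(R) - 10477) - 12709 = (6*(-71 + I*sqrt(65))/(34 + I*sqrt(65)) - 10477) - 12709 = (-10477 + 6*(-71 + I*sqrt(65))/(34 + I*sqrt(65))) - 12709 = -23186 + 6*(-71 + I*sqrt(65))/(34 + I*sqrt(65))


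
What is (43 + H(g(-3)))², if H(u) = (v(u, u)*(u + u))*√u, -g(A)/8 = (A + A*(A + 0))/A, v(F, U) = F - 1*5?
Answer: 2105401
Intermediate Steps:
v(F, U) = -5 + F (v(F, U) = F - 5 = -5 + F)
g(A) = -8*(A + A²)/A (g(A) = -8*(A + A*(A + 0))/A = -8*(A + A*A)/A = -8*(A + A²)/A)
H(u) = 2*u^(3/2)*(-5 + u) (H(u) = ((-5 + u)*(u + u))*√u = ((-5 + u)*(2*u))*√u = (2*u*(-5 + u))*√u = 2*u^(3/2)*(-5 + u))
(43 + H(g(-3)))² = (43 + 2*(-8 - 8*(-3))^(3/2)*(-5 + (-8 - 8*(-3))))² = (43 + 2*(-8 + 24)^(3/2)*(-5 + (-8 + 24)))² = (43 + 2*16^(3/2)*(-5 + 16))² = (43 + 2*64*11)² = (43 + 1408)² = 1451² = 2105401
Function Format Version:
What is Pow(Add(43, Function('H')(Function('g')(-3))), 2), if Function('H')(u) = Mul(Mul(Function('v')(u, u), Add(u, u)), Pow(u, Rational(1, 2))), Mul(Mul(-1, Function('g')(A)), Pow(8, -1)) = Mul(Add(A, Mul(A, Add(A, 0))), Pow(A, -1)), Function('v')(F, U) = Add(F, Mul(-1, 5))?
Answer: 2105401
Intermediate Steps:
Function('v')(F, U) = Add(-5, F) (Function('v')(F, U) = Add(F, -5) = Add(-5, F))
Function('g')(A) = Mul(-8, Pow(A, -1), Add(A, Pow(A, 2))) (Function('g')(A) = Mul(-8, Mul(Add(A, Mul(A, Add(A, 0))), Pow(A, -1))) = Mul(-8, Mul(Add(A, Mul(A, A)), Pow(A, -1))) = Mul(-8, Mul(Add(A, Pow(A, 2)), Pow(A, -1))) = Mul(-8, Mul(Pow(A, -1), Add(A, Pow(A, 2)))) = Mul(-8, Pow(A, -1), Add(A, Pow(A, 2))))
Function('H')(u) = Mul(2, Pow(u, Rational(3, 2)), Add(-5, u)) (Function('H')(u) = Mul(Mul(Add(-5, u), Add(u, u)), Pow(u, Rational(1, 2))) = Mul(Mul(Add(-5, u), Mul(2, u)), Pow(u, Rational(1, 2))) = Mul(Mul(2, u, Add(-5, u)), Pow(u, Rational(1, 2))) = Mul(2, Pow(u, Rational(3, 2)), Add(-5, u)))
Pow(Add(43, Function('H')(Function('g')(-3))), 2) = Pow(Add(43, Mul(2, Pow(Add(-8, Mul(-8, -3)), Rational(3, 2)), Add(-5, Add(-8, Mul(-8, -3))))), 2) = Pow(Add(43, Mul(2, Pow(Add(-8, 24), Rational(3, 2)), Add(-5, Add(-8, 24)))), 2) = Pow(Add(43, Mul(2, Pow(16, Rational(3, 2)), Add(-5, 16))), 2) = Pow(Add(43, Mul(2, 64, 11)), 2) = Pow(Add(43, 1408), 2) = Pow(1451, 2) = 2105401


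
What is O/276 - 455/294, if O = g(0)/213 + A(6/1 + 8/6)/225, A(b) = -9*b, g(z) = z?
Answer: -56101/36225 ≈ -1.5487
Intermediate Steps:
O = -22/75 (O = 0/213 - 9*(6/1 + 8/6)/225 = 0*(1/213) - 9*(6*1 + 8*(⅙))*(1/225) = 0 - 9*(6 + 4/3)*(1/225) = 0 - 9*22/3*(1/225) = 0 - 66*1/225 = 0 - 22/75 = -22/75 ≈ -0.29333)
O/276 - 455/294 = -22/75/276 - 455/294 = -22/75*1/276 - 455*1/294 = -11/10350 - 65/42 = -56101/36225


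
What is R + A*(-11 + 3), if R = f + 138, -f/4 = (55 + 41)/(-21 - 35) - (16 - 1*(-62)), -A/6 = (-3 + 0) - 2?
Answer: 1518/7 ≈ 216.86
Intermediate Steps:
A = 30 (A = -6*((-3 + 0) - 2) = -6*(-3 - 2) = -6*(-5) = 30)
f = 2232/7 (f = -4*((55 + 41)/(-21 - 35) - (16 - 1*(-62))) = -4*(96/(-56) - (16 + 62)) = -4*(96*(-1/56) - 1*78) = -4*(-12/7 - 78) = -4*(-558/7) = 2232/7 ≈ 318.86)
R = 3198/7 (R = 2232/7 + 138 = 3198/7 ≈ 456.86)
R + A*(-11 + 3) = 3198/7 + 30*(-11 + 3) = 3198/7 + 30*(-8) = 3198/7 - 240 = 1518/7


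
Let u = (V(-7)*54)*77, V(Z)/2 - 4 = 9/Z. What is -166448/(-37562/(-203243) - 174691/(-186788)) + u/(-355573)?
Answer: -21813978795459325268/146789005215579 ≈ -1.4861e+5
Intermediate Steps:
V(Z) = 8 + 18/Z (V(Z) = 8 + 2*(9/Z) = 8 + 18/Z)
u = 22572 (u = ((8 + 18/(-7))*54)*77 = ((8 + 18*(-⅐))*54)*77 = ((8 - 18/7)*54)*77 = ((38/7)*54)*77 = (2052/7)*77 = 22572)
-166448/(-37562/(-203243) - 174691/(-186788)) + u/(-355573) = -166448/(-37562/(-203243) - 174691/(-186788)) + 22572/(-355573) = -166448/(-37562*(-1/203243) - 174691*(-1/186788)) + 22572*(-1/355573) = -166448/(37562/203243 + 174691/186788) - 22572/355573 = -166448/42520853769/37963353484 - 22572/355573 = -166448*37963353484/42520853769 - 22572/355573 = -61348779230144/412823823 - 22572/355573 = -21813978795459325268/146789005215579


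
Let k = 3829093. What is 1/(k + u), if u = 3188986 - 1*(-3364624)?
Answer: 1/10382703 ≈ 9.6314e-8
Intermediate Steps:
u = 6553610 (u = 3188986 + 3364624 = 6553610)
1/(k + u) = 1/(3829093 + 6553610) = 1/10382703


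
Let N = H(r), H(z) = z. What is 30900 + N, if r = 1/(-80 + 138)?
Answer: 1792201/58 ≈ 30900.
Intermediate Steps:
r = 1/58 ≈ 0.017241
N = 1/58 ≈ 0.017241
30900 + N = 30900 + 1/58 = 1792201/58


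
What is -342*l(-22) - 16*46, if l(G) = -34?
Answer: 10892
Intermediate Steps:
-342*l(-22) - 16*46 = -342*(-34) - 16*46 = 11628 - 736 = 10892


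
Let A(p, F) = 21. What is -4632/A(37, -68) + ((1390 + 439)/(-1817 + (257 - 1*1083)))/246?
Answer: -1003887635/4551246 ≈ -220.57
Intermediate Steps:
-4632/A(37, -68) + ((1390 + 439)/(-1817 + (257 - 1*1083)))/246 = -4632/21 + ((1390 + 439)/(-1817 + (257 - 1*1083)))/246 = -4632*1/21 + (1829/(-1817 + (257 - 1083)))*(1/246) = -1544/7 + (1829/(-1817 - 826))*(1/246) = -1544/7 + (1829/(-2643))*(1/246) = -1544/7 + (1829*(-1/2643))*(1/246) = -1544/7 - 1829/2643*1/246 = -1544/7 - 1829/650178 = -1003887635/4551246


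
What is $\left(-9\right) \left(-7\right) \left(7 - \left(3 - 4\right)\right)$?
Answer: $504$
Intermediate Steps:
$\left(-9\right) \left(-7\right) \left(7 - \left(3 - 4\right)\right) = 63 \left(7 - \left(3 - 4\right)\right) = 63 \left(7 - -1\right) = 63 \left(7 + 1\right) = 63 \cdot 8 = 504$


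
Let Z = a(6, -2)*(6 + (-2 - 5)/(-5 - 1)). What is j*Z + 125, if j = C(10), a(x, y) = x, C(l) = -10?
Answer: -305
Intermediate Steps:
j = -10
Z = 43 (Z = 6*(6 + (-2 - 5)/(-5 - 1)) = 6*(6 - 7/(-6)) = 6*(6 - 7*(-⅙)) = 6*(6 + 7/6) = 6*(43/6) = 43)
j*Z + 125 = -10*43 + 125 = -430 + 125 = -305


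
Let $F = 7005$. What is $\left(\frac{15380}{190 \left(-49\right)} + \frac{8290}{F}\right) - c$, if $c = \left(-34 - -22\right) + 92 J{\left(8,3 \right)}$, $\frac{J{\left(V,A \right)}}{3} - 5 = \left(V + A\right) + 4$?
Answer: $- \frac{7184866288}{1304331} \approx -5508.5$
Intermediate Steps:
$J{\left(V,A \right)} = 27 + 3 A + 3 V$ ($J{\left(V,A \right)} = 15 + 3 \left(\left(V + A\right) + 4\right) = 15 + 3 \left(\left(A + V\right) + 4\right) = 15 + 3 \left(4 + A + V\right) = 15 + \left(12 + 3 A + 3 V\right) = 27 + 3 A + 3 V$)
$c = 5508$ ($c = \left(-34 - -22\right) + 92 \left(27 + 3 \cdot 3 + 3 \cdot 8\right) = \left(-34 + 22\right) + 92 \left(27 + 9 + 24\right) = -12 + 92 \cdot 60 = -12 + 5520 = 5508$)
$\left(\frac{15380}{190 \left(-49\right)} + \frac{8290}{F}\right) - c = \left(\frac{15380}{190 \left(-49\right)} + \frac{8290}{7005}\right) - 5508 = \left(\frac{15380}{-9310} + 8290 \cdot \frac{1}{7005}\right) - 5508 = \left(15380 \left(- \frac{1}{9310}\right) + \frac{1658}{1401}\right) - 5508 = \left(- \frac{1538}{931} + \frac{1658}{1401}\right) - 5508 = - \frac{611140}{1304331} - 5508 = - \frac{7184866288}{1304331}$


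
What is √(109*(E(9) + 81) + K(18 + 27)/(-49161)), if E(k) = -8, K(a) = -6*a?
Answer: √2136724674763/16387 ≈ 89.202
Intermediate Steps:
√(109*(E(9) + 81) + K(18 + 27)/(-49161)) = √(109*(-8 + 81) - 6*(18 + 27)/(-49161)) = √(109*73 - 6*45*(-1/49161)) = √(7957 - 270*(-1/49161)) = √(7957 + 90/16387) = √(130391449/16387) = √2136724674763/16387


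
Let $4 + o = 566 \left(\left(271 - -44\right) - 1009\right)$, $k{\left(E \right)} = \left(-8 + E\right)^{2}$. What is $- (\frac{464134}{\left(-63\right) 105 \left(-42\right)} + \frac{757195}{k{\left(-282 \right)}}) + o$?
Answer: $- \frac{36713623630321}{93462012} \approx -3.9282 \cdot 10^{5}$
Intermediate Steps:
$o = -392808$ ($o = -4 + 566 \left(\left(271 - -44\right) - 1009\right) = -4 + 566 \left(\left(271 + 44\right) - 1009\right) = -4 + 566 \left(315 - 1009\right) = -4 + 566 \left(-694\right) = -4 - 392804 = -392808$)
$- (\frac{464134}{\left(-63\right) 105 \left(-42\right)} + \frac{757195}{k{\left(-282 \right)}}) + o = - (\frac{464134}{\left(-63\right) 105 \left(-42\right)} + \frac{757195}{\left(-8 - 282\right)^{2}}) - 392808 = - (\frac{464134}{\left(-6615\right) \left(-42\right)} + \frac{757195}{\left(-290\right)^{2}}) - 392808 = - (\frac{464134}{277830} + \frac{757195}{84100}) - 392808 = - (464134 \cdot \frac{1}{277830} + 757195 \cdot \frac{1}{84100}) - 392808 = - (\frac{232067}{138915} + \frac{151439}{16820}) - 392808 = \left(-1\right) \frac{997620625}{93462012} - 392808 = - \frac{997620625}{93462012} - 392808 = - \frac{36713623630321}{93462012}$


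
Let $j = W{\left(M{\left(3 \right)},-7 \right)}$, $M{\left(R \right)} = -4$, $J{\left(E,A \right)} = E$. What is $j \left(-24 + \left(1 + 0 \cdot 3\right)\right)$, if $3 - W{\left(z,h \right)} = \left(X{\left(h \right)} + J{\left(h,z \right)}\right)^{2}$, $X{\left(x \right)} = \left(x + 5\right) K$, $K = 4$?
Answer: $5106$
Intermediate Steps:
$X{\left(x \right)} = 20 + 4 x$ ($X{\left(x \right)} = \left(x + 5\right) 4 = \left(5 + x\right) 4 = 20 + 4 x$)
$W{\left(z,h \right)} = 3 - \left(20 + 5 h\right)^{2}$ ($W{\left(z,h \right)} = 3 - \left(\left(20 + 4 h\right) + h\right)^{2} = 3 - \left(20 + 5 h\right)^{2}$)
$j = -222$ ($j = 3 - 25 \left(4 - 7\right)^{2} = 3 - 25 \left(-3\right)^{2} = 3 - 225 = -222$)
$j \left(-24 + \left(1 + 0 \cdot 3\right)\right) = - 222 \left(-24 + \left(1 + 0 \cdot 3\right)\right) = - 222 \left(-24 + \left(1 + 0\right)\right) = - 222 \left(-24 + 1\right) = \left(-222\right) \left(-23\right) = 5106$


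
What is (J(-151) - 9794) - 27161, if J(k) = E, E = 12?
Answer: -36943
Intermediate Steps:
J(k) = 12
(J(-151) - 9794) - 27161 = (12 - 9794) - 27161 = -9782 - 27161 = -36943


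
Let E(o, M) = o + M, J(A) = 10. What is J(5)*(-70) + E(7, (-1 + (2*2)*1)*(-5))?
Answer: -708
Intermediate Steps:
E(o, M) = M + o
J(5)*(-70) + E(7, (-1 + (2*2)*1)*(-5)) = 10*(-70) + ((-1 + (2*2)*1)*(-5) + 7) = -700 + ((-1 + 4*1)*(-5) + 7) = -700 + ((-1 + 4)*(-5) + 7) = -700 + (3*(-5) + 7) = -700 + (-15 + 7) = -700 - 8 = -708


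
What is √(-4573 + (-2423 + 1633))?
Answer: I*√5363 ≈ 73.233*I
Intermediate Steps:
√(-4573 + (-2423 + 1633)) = √(-4573 - 790) = √(-5363) = I*√5363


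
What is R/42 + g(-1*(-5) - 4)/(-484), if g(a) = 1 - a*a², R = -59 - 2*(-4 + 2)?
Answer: -55/42 ≈ -1.3095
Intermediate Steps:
R = -55 (R = -59 - 2*(-2) = -59 + 4 = -55)
g(a) = 1 - a³
R/42 + g(-1*(-5) - 4)/(-484) = -55/42 + (1 - (-1*(-5) - 4)³)/(-484) = -55*1/42 + (1 - (5 - 4)³)*(-1/484) = -55/42 + (1 - 1*1³)*(-1/484) = -55/42 + (1 - 1*1)*(-1/484) = -55/42 + (1 - 1)*(-1/484) = -55/42 + 0*(-1/484) = -55/42 + 0 = -55/42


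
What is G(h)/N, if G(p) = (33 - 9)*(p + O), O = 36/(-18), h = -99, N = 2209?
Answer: -2424/2209 ≈ -1.0973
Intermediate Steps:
O = -2 (O = 36*(-1/18) = -2)
G(p) = -48 + 24*p (G(p) = (33 - 9)*(p - 2) = 24*(-2 + p) = -48 + 24*p)
G(h)/N = (-48 + 24*(-99))/2209 = (-48 - 2376)*(1/2209) = -2424*1/2209 = -2424/2209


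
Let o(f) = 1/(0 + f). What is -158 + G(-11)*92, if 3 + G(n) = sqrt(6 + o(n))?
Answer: -434 + 92*sqrt(715)/11 ≈ -210.36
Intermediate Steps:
o(f) = 1/f
G(n) = -3 + sqrt(6 + 1/n)
-158 + G(-11)*92 = -158 + (-3 + sqrt(6 + 1/(-11)))*92 = -158 + (-3 + sqrt(6 - 1/11))*92 = -158 + (-3 + sqrt(65/11))*92 = -158 + (-3 + sqrt(715)/11)*92 = -158 + (-276 + 92*sqrt(715)/11) = -434 + 92*sqrt(715)/11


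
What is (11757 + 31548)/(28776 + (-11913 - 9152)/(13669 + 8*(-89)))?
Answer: 561102885/372829567 ≈ 1.5050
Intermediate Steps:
(11757 + 31548)/(28776 + (-11913 - 9152)/(13669 + 8*(-89))) = 43305/(28776 - 21065/(13669 - 712)) = 43305/(28776 - 21065/12957) = 43305/(372829567/12957) = 43305*(12957/372829567) = 561102885/372829567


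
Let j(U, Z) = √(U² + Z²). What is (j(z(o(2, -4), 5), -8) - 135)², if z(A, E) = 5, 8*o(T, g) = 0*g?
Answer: (135 - √89)² ≈ 15767.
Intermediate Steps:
o(T, g) = 0 (o(T, g) = (0*g)/8 = (⅛)*0 = 0)
(j(z(o(2, -4), 5), -8) - 135)² = (√(5² + (-8)²) - 135)² = (√(25 + 64) - 135)² = (√89 - 135)² = (-135 + √89)²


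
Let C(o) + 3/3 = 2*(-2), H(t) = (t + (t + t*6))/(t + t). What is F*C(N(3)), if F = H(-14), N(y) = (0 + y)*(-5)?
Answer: -20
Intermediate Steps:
N(y) = -5*y (N(y) = y*(-5) = -5*y)
H(t) = 4 (H(t) = (t + (t + 6*t))/((2*t)) = (t + 7*t)*(1/(2*t)) = (8*t)*(1/(2*t)) = 4)
F = 4
C(o) = -5 (C(o) = -1 + 2*(-2) = -1 - 4 = -5)
F*C(N(3)) = 4*(-5) = -20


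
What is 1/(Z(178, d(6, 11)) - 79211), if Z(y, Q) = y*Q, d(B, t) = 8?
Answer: -1/77787 ≈ -1.2856e-5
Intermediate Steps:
Z(y, Q) = Q*y
1/(Z(178, d(6, 11)) - 79211) = 1/(8*178 - 79211) = 1/(1424 - 79211) = 1/(-77787) = -1/77787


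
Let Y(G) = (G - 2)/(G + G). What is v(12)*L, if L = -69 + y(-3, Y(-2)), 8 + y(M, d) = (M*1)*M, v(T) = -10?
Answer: 680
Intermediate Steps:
Y(G) = (-2 + G)/(2*G) (Y(G) = (-2 + G)/((2*G)) = (-2 + G)*(1/(2*G)) = (-2 + G)/(2*G))
y(M, d) = -8 + M² (y(M, d) = -8 + (M*1)*M = -8 + M*M = -8 + M²)
L = -68 (L = -69 + (-8 + (-3)²) = -69 + (-8 + 9) = -69 + 1 = -68)
v(12)*L = -10*(-68) = 680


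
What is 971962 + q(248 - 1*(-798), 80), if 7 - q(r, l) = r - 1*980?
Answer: 971903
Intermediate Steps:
q(r, l) = 987 - r (q(r, l) = 7 - (r - 1*980) = 7 - (r - 980) = 7 - (-980 + r) = 7 + (980 - r) = 987 - r)
971962 + q(248 - 1*(-798), 80) = 971962 + (987 - (248 - 1*(-798))) = 971962 + (987 - (248 + 798)) = 971962 + (987 - 1*1046) = 971962 + (987 - 1046) = 971962 - 59 = 971903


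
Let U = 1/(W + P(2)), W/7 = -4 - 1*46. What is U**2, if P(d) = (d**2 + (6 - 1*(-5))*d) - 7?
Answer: 1/109561 ≈ 9.1273e-6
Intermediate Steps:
W = -350 (W = 7*(-4 - 1*46) = 7*(-4 - 46) = 7*(-50) = -350)
P(d) = -7 + d**2 + 11*d (P(d) = (d**2 + (6 + 5)*d) - 7 = (d**2 + 11*d) - 7 = -7 + d**2 + 11*d)
U = -1/331 (U = 1/(-350 + (-7 + 2**2 + 11*2)) = 1/(-350 + (-7 + 4 + 22)) = 1/(-350 + 19) = 1/(-331) = -1/331 ≈ -0.0030211)
U**2 = (-1/331)**2 = 1/109561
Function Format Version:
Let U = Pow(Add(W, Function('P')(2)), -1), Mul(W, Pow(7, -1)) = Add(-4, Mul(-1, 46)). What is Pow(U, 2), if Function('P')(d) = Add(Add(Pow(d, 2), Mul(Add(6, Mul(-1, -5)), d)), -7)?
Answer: Rational(1, 109561) ≈ 9.1273e-6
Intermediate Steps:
W = -350 (W = Mul(7, Add(-4, Mul(-1, 46))) = Mul(7, Add(-4, -46)) = Mul(7, -50) = -350)
Function('P')(d) = Add(-7, Pow(d, 2), Mul(11, d)) (Function('P')(d) = Add(Add(Pow(d, 2), Mul(Add(6, 5), d)), -7) = Add(Add(Pow(d, 2), Mul(11, d)), -7) = Add(-7, Pow(d, 2), Mul(11, d)))
U = Rational(-1, 331) (U = Pow(Add(-350, Add(-7, Pow(2, 2), Mul(11, 2))), -1) = Pow(Add(-350, Add(-7, 4, 22)), -1) = Pow(Add(-350, 19), -1) = Pow(-331, -1) = Rational(-1, 331) ≈ -0.0030211)
Pow(U, 2) = Pow(Rational(-1, 331), 2) = Rational(1, 109561)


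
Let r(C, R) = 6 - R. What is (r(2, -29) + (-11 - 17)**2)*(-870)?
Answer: -712530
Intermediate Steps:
(r(2, -29) + (-11 - 17)**2)*(-870) = ((6 - 1*(-29)) + (-11 - 17)**2)*(-870) = ((6 + 29) + (-28)**2)*(-870) = (35 + 784)*(-870) = 819*(-870) = -712530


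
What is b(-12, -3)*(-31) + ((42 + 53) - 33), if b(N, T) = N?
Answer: 434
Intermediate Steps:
b(-12, -3)*(-31) + ((42 + 53) - 33) = -12*(-31) + ((42 + 53) - 33) = 372 + (95 - 33) = 372 + 62 = 434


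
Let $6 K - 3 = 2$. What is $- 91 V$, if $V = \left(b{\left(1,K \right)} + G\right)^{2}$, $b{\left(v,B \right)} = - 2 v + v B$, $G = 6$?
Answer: $- \frac{76531}{36} \approx -2125.9$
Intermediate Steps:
$K = \frac{5}{6}$ ($K = \frac{1}{2} + \frac{1}{6} \cdot 2 = \frac{1}{2} + \frac{1}{3} = \frac{5}{6} \approx 0.83333$)
$b{\left(v,B \right)} = - 2 v + B v$
$V = \frac{841}{36}$ ($V = \left(1 \left(-2 + \frac{5}{6}\right) + 6\right)^{2} = \left(1 \left(- \frac{7}{6}\right) + 6\right)^{2} = \left(- \frac{7}{6} + 6\right)^{2} = \left(\frac{29}{6}\right)^{2} = \frac{841}{36} \approx 23.361$)
$- 91 V = \left(-91\right) \frac{841}{36} = - \frac{76531}{36}$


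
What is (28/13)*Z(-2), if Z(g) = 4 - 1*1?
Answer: 84/13 ≈ 6.4615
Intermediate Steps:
Z(g) = 3 (Z(g) = 4 - 1 = 3)
(28/13)*Z(-2) = (28/13)*3 = 84/13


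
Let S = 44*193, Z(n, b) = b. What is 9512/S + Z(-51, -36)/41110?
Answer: 48841576/43638265 ≈ 1.1192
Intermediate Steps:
S = 8492
9512/S + Z(-51, -36)/41110 = 9512/8492 - 36/41110 = 9512*(1/8492) - 36*1/41110 = 2378/2123 - 18/20555 = 48841576/43638265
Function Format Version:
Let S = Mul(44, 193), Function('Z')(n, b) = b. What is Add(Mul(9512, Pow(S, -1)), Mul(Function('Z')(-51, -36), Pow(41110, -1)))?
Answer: Rational(48841576, 43638265) ≈ 1.1192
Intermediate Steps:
S = 8492
Add(Mul(9512, Pow(S, -1)), Mul(Function('Z')(-51, -36), Pow(41110, -1))) = Add(Mul(9512, Pow(8492, -1)), Mul(-36, Pow(41110, -1))) = Add(Mul(9512, Rational(1, 8492)), Mul(-36, Rational(1, 41110))) = Add(Rational(2378, 2123), Rational(-18, 20555)) = Rational(48841576, 43638265)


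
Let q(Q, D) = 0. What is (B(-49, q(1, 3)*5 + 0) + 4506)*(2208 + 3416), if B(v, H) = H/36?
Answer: 25341744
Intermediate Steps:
B(v, H) = H/36 (B(v, H) = H*(1/36) = H/36)
(B(-49, q(1, 3)*5 + 0) + 4506)*(2208 + 3416) = ((0*5 + 0)/36 + 4506)*(2208 + 3416) = ((0 + 0)/36 + 4506)*5624 = ((1/36)*0 + 4506)*5624 = (0 + 4506)*5624 = 4506*5624 = 25341744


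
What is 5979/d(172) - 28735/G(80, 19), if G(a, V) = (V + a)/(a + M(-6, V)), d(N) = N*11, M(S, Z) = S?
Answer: -365685269/17028 ≈ -21476.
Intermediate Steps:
d(N) = 11*N
G(a, V) = (V + a)/(-6 + a) (G(a, V) = (V + a)/(a - 6) = (V + a)/(-6 + a))
5979/d(172) - 28735/G(80, 19) = 5979/((11*172)) - 28735*(-6 + 80)/(19 + 80) = 5979/1892 - 28735/(99/74) = 5979*(1/1892) - 28735/((1/74)*99) = 5979/1892 - 28735/99/74 = 5979/1892 - 28735*74/99 = 5979/1892 - 2126390/99 = -365685269/17028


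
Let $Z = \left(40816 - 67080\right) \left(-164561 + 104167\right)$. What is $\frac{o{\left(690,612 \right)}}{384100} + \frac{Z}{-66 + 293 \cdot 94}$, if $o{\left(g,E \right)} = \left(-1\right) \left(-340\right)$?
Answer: $\frac{7615685328593}{131919145} \approx 57730.0$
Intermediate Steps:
$Z = 1586188016$ ($Z = \left(-26264\right) \left(-60394\right) = 1586188016$)
$o{\left(g,E \right)} = 340$
$\frac{o{\left(690,612 \right)}}{384100} + \frac{Z}{-66 + 293 \cdot 94} = \frac{340}{384100} + \frac{1586188016}{-66 + 293 \cdot 94} = 340 \cdot \frac{1}{384100} + \frac{1586188016}{-66 + 27542} = \frac{17}{19205} + \frac{1586188016}{27476} = \frac{17}{19205} + 1586188016 \cdot \frac{1}{27476} = \frac{17}{19205} + \frac{396547004}{6869} = \frac{7615685328593}{131919145}$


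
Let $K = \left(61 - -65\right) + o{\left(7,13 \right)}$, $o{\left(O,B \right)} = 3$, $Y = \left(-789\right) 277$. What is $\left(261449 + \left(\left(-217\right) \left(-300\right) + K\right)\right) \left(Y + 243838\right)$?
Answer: $8260053230$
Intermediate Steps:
$Y = -218553$
$K = 129$ ($K = \left(61 - -65\right) + 3 = \left(61 + 65\right) + 3 = 126 + 3 = 129$)
$\left(261449 + \left(\left(-217\right) \left(-300\right) + K\right)\right) \left(Y + 243838\right) = \left(261449 + \left(\left(-217\right) \left(-300\right) + 129\right)\right) \left(-218553 + 243838\right) = \left(261449 + \left(65100 + 129\right)\right) 25285 = \left(261449 + 65229\right) 25285 = 326678 \cdot 25285 = 8260053230$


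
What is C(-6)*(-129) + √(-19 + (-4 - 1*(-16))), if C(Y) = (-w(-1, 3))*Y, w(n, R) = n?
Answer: 774 + I*√7 ≈ 774.0 + 2.6458*I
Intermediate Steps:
C(Y) = Y (C(Y) = (-1*(-1))*Y = 1*Y = Y)
C(-6)*(-129) + √(-19 + (-4 - 1*(-16))) = -6*(-129) + √(-19 + (-4 - 1*(-16))) = 774 + √(-19 + (-4 + 16)) = 774 + √(-19 + 12) = 774 + √(-7) = 774 + I*√7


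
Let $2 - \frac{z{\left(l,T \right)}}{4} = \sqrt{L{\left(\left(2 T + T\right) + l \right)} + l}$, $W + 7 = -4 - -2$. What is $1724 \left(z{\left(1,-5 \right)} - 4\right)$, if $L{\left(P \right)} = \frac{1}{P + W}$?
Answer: $6896 - \frac{6896 \sqrt{506}}{23} \approx 151.58$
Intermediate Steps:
$W = -9$ ($W = -7 - 2 = -9$)
$L{\left(P \right)} = \frac{1}{-9 + P}$ ($L{\left(P \right)} = \frac{1}{P - 9} = \frac{1}{-9 + P}$)
$z{\left(l,T \right)} = 8 - 4 \sqrt{l + \frac{1}{-9 + l + 3 T}}$ ($z{\left(l,T \right)} = 8 - 4 \sqrt{\frac{1}{-9 + \left(\left(2 T + T\right) + l\right)} + l} = 8 - 4 \sqrt{\frac{1}{-9 + \left(3 T + l\right)} + l} = 8 - 4 \sqrt{\frac{1}{-9 + \left(l + 3 T\right)} + l} = 8 - 4 \sqrt{\frac{1}{-9 + l + 3 T} + l} = 8 - 4 \sqrt{l + \frac{1}{-9 + l + 3 T}}$)
$1724 \left(z{\left(1,-5 \right)} - 4\right) = 1724 \left(\left(8 - 4 \sqrt{\frac{1 + 1 \left(-9 + 1 + 3 \left(-5\right)\right)}{-9 + 1 + 3 \left(-5\right)}}\right) - 4\right) = 1724 \left(\left(8 - 4 \sqrt{\frac{1 + 1 \left(-9 + 1 - 15\right)}{-9 + 1 - 15}}\right) - 4\right) = 1724 \left(\left(8 - 4 \sqrt{\frac{1 + 1 \left(-23\right)}{-23}}\right) - 4\right) = 1724 \left(\left(8 - 4 \sqrt{- \frac{1 - 23}{23}}\right) - 4\right) = 1724 \left(\left(8 - 4 \sqrt{\left(- \frac{1}{23}\right) \left(-22\right)}\right) - 4\right) = 1724 \left(\left(8 - 4 \sqrt{\frac{22}{23}}\right) - 4\right) = 1724 \left(\left(8 - 4 \frac{\sqrt{506}}{23}\right) - 4\right) = 1724 \left(\left(8 - \frac{4 \sqrt{506}}{23}\right) - 4\right) = 1724 \left(4 - \frac{4 \sqrt{506}}{23}\right) = 6896 - \frac{6896 \sqrt{506}}{23}$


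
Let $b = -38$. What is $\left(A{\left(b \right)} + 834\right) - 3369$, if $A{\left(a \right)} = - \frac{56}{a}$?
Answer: $- \frac{48137}{19} \approx -2533.5$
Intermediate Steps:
$\left(A{\left(b \right)} + 834\right) - 3369 = \left(- \frac{56}{-38} + 834\right) - 3369 = \left(\left(-56\right) \left(- \frac{1}{38}\right) + 834\right) - 3369 = \left(\frac{28}{19} + 834\right) - 3369 = \frac{15874}{19} - 3369 = - \frac{48137}{19}$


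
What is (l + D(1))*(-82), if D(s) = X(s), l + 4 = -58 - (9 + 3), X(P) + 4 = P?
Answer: 6314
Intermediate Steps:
X(P) = -4 + P
l = -74 (l = -4 + (-58 - (9 + 3)) = -4 + (-58 - 1*12) = -4 + (-58 - 12) = -4 - 70 = -74)
D(s) = -4 + s
(l + D(1))*(-82) = (-74 + (-4 + 1))*(-82) = (-74 - 3)*(-82) = -77*(-82) = 6314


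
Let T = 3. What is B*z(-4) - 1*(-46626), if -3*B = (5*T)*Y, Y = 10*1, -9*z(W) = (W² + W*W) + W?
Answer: 421034/9 ≈ 46782.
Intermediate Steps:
z(W) = -2*W²/9 - W/9 (z(W) = -((W² + W*W) + W)/9 = -((W² + W²) + W)/9 = -(2*W² + W)/9 = -(W + 2*W²)/9 = -2*W²/9 - W/9)
Y = 10
B = -50 (B = -5*3*10/3 = -5*10 = -⅓*150 = -50)
B*z(-4) - 1*(-46626) = -(-50)*(-4)*(1 + 2*(-4))/9 - 1*(-46626) = -(-50)*(-4)*(1 - 8)/9 + 46626 = -(-50)*(-4)*(-7)/9 + 46626 = -50*(-28/9) + 46626 = 1400/9 + 46626 = 421034/9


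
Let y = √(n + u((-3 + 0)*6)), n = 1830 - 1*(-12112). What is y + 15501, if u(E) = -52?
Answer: 15501 + √13890 ≈ 15619.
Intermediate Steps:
n = 13942 (n = 1830 + 12112 = 13942)
y = √13890 (y = √(13942 - 52) = √13890 ≈ 117.86)
y + 15501 = √13890 + 15501 = 15501 + √13890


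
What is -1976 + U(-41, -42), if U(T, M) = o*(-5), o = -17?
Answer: -1891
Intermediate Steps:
U(T, M) = 85 (U(T, M) = -17*(-5) = 85)
-1976 + U(-41, -42) = -1976 + 85 = -1891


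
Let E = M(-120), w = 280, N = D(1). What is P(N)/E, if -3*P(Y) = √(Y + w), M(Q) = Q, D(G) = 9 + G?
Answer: √290/360 ≈ 0.047304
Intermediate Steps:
N = 10 (N = 9 + 1 = 10)
P(Y) = -√(280 + Y)/3 (P(Y) = -√(Y + 280)/3 = -√(280 + Y)/3)
E = -120
P(N)/E = -√(280 + 10)/3/(-120) = -√290/3*(-1/120) = √290/360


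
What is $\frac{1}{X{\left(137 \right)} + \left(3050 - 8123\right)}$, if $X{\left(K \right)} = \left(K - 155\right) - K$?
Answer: $- \frac{1}{5228} \approx -0.00019128$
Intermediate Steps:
$X{\left(K \right)} = -155$ ($X{\left(K \right)} = \left(K - 155\right) - K = \left(-155 + K\right) - K = -155$)
$\frac{1}{X{\left(137 \right)} + \left(3050 - 8123\right)} = \frac{1}{-155 + \left(3050 - 8123\right)} = \frac{1}{-155 - 5073} = \frac{1}{-5228} = - \frac{1}{5228}$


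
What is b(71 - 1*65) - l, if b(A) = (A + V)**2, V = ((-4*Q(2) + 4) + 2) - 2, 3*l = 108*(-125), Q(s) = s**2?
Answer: 4536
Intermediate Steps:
l = -4500 (l = (108*(-125))/3 = (1/3)*(-13500) = -4500)
V = -12 (V = ((-4*2**2 + 4) + 2) - 2 = ((-4*4 + 4) + 2) - 2 = ((-16 + 4) + 2) - 2 = (-12 + 2) - 2 = -10 - 2 = -12)
b(A) = (-12 + A)**2 (b(A) = (A - 12)**2 = (-12 + A)**2)
b(71 - 1*65) - l = (-12 + (71 - 1*65))**2 - 1*(-4500) = (-12 + (71 - 65))**2 + 4500 = (-12 + 6)**2 + 4500 = (-6)**2 + 4500 = 36 + 4500 = 4536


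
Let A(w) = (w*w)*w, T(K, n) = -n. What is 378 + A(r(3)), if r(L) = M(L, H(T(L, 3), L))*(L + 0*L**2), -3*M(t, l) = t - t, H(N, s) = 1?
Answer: 378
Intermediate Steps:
M(t, l) = 0 (M(t, l) = -(t - t)/3 = -1/3*0 = 0)
r(L) = 0 (r(L) = 0*(L + 0*L**2) = 0*(L + 0) = 0*L = 0)
A(w) = w**3 (A(w) = w**2*w = w**3)
378 + A(r(3)) = 378 + 0**3 = 378 + 0 = 378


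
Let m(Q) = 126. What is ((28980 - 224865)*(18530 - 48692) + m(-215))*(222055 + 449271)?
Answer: 3966384326235696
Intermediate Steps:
((28980 - 224865)*(18530 - 48692) + m(-215))*(222055 + 449271) = ((28980 - 224865)*(18530 - 48692) + 126)*(222055 + 449271) = (-195885*(-30162) + 126)*671326 = (5908283370 + 126)*671326 = 5908283496*671326 = 3966384326235696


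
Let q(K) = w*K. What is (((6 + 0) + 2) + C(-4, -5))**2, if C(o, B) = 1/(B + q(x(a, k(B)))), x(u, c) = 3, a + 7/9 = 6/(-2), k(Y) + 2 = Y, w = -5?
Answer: 25281/400 ≈ 63.203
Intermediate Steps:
k(Y) = -2 + Y
a = -34/9 (a = -7/9 + 6/(-2) = -7/9 + 6*(-1/2) = -7/9 - 3 = -34/9 ≈ -3.7778)
q(K) = -5*K
C(o, B) = 1/(-15 + B) (C(o, B) = 1/(B - 5*3) = 1/(B - 15) = 1/(-15 + B))
(((6 + 0) + 2) + C(-4, -5))**2 = (((6 + 0) + 2) + 1/(-15 - 5))**2 = ((6 + 2) + 1/(-20))**2 = (8 - 1/20)**2 = (159/20)**2 = 25281/400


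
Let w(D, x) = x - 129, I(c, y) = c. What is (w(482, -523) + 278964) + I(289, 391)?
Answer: 278601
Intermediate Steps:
w(D, x) = -129 + x
(w(482, -523) + 278964) + I(289, 391) = ((-129 - 523) + 278964) + 289 = (-652 + 278964) + 289 = 278312 + 289 = 278601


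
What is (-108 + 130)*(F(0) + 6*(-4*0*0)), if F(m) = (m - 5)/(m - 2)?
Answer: 55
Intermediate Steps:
F(m) = (-5 + m)/(-2 + m)
(-108 + 130)*(F(0) + 6*(-4*0*0)) = (-108 + 130)*((-5 + 0)/(-2 + 0) + 6*(-4*0*0)) = 22*(-5/(-2) + 6*(0*0)) = 22*(-½*(-5) + 6*0) = 22*(5/2 + 0) = 22*(5/2) = 55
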